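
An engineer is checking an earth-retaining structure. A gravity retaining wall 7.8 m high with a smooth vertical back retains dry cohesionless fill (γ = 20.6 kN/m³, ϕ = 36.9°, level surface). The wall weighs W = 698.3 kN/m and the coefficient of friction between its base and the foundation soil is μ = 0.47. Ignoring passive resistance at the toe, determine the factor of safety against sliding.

K_a = tan²(45° − 36.9°/2) = 0.2497.
P_a = ½K_aγH² = 0.5×0.2497×20.6×7.8² = 156.5 kN/m, acting at H/3 = 2.600 m above the base.
FS_sliding = μW / P_a = 0.47×698.3 / 156.5 = 2.098.

2.10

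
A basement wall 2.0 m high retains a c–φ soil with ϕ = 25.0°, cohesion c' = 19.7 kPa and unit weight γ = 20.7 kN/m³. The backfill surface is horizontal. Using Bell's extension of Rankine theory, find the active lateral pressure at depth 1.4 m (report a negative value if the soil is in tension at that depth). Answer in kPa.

-13.3 kPa

K_a = (1 − sin φ)/(1 + sin φ) = 0.4059.
σ_a = K_a γ z − 2c√K_a = 0.4059×20.7×1.4 − 2×19.7×0.6371 = -13.34 kPa.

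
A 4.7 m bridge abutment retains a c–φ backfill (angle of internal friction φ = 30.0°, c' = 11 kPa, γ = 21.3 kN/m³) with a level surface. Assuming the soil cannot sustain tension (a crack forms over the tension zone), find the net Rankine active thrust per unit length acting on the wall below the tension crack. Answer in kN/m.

K_a = 0.3333; √K_a = 0.5774.
Tension-crack depth z_c = 2c/(γ√K_a) = 2×11/(21.3×0.5774) = 1.789 m.
σ_a at base = K_a γ H − 2c√K_a = 0.3333×21.3×4.7 − 2×11×0.5774 = 20.67 kPa.
P_a = ½ × 20.67 × (H − z_c) = 0.5×20.67×2.911 = 30.08 kN/m.

30.1 kN/m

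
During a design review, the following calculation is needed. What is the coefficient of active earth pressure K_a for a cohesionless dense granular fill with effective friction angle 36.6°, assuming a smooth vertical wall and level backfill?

K_a = tan²(45° − φ/2) = tan²(26.70°) = 0.2530.

0.253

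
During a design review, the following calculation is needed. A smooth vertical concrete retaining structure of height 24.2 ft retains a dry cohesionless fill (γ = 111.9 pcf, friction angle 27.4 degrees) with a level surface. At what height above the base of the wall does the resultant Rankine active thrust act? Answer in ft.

K_a = 0.3697.
The pressure distribution is triangular, so the resultant acts at H/3 above the base = 24.2/3 = 8.067 ft.

8.07 ft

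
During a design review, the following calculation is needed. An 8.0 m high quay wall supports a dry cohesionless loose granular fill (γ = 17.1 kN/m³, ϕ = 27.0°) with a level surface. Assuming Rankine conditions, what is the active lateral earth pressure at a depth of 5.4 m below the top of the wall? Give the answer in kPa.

K_a = (1 − sin φ)/(1 + sin φ) = 0.3755.
σ_h = K_a γ z = 0.3755 × 17.1 × 5.4 = 34.68 kPa.

34.7 kPa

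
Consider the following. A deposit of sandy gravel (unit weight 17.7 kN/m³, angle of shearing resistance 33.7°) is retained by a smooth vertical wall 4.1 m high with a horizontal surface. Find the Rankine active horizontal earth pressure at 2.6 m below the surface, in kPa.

K_a = (1 − sin φ)/(1 + sin φ) = 0.2863.
σ_h = K_a γ z = 0.2863 × 17.7 × 2.6 = 13.18 kPa.

13.2 kPa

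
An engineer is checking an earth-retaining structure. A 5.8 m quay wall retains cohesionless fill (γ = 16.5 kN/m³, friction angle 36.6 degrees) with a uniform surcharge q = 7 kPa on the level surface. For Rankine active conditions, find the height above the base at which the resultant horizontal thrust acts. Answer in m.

2.06 m

K_a = 0.2530.
Triangular part P₁ = ½K_aγH² = 70.20 at H/3 = 1.933 m; rectangular part P₂ = K_a q H = 10.27 at H/2 = 2.900 m.
ȳ = (P₁·1.933 + P₂·2.900)/(P₁+P₂) = 2.057 m.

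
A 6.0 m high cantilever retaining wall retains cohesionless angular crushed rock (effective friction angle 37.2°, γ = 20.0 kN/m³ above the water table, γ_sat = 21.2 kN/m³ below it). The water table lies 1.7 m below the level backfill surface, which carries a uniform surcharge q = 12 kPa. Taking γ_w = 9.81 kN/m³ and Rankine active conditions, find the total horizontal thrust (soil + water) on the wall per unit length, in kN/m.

178 kN/m

K_a = tan²(45° − φ/2) = 0.2464.
γ' = 21.2 − 9.81 = 11.39 kN/m³. h₂ = H − d_w = 4.3 m.
σ'_h: at surface K_a·q = 2.957; at WT K_a(q+γd_w) = 11.34; at base K_a(q+γd_w+γ'h₂) = 23.40 kPa.
P₁ = ½(2.957+11.34)×1.7 = 12.15; P₂ = ½(11.34+23.40)×4.3 = 74.69; P_w = ½γ_w h₂² = 90.69.
Total = 12.15+74.69+90.69 = 177.5 kN/m.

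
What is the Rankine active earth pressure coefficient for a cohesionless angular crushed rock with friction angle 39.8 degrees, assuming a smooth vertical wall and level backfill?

K_a = tan²(45° − φ/2) = tan²(25.10°) = 0.2194.

0.219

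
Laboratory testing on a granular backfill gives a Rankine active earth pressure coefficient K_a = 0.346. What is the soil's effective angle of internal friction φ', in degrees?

29.1°

K_a = tan²(45° − φ/2) ⇒ 45° − φ/2 = arctan(√0.346) = 30.46°.
φ = 2(45° − 30.46°) = 29.07°.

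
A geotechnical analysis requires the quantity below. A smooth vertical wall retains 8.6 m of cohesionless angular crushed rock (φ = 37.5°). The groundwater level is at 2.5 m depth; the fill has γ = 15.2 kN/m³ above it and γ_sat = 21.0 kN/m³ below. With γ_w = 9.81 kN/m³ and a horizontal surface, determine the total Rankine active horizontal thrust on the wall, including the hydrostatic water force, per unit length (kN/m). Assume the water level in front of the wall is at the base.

301 kN/m

K_a = tan²(45° − φ/2) = 0.2432.
γ' = 21.0 − 9.81 = 11.19 kN/m³. Depth below WT = 6.1 m.
σ'_h at WT = K_a γ d_w = 9.241 kPa; at base = 9.241 + K_a γ' × 6.1 = 25.84 kPa.
P₁ (0–2.5 m) = ½×9.241×2.5 = 11.55. P₂ (2.5–8.6 m) = ½(9.241+25.84)×6.1 = 107.0.
P_w = ½ γ_w h₂² = 0.5×9.81×6.1² = 182.5. Total = 11.55+107.0+182.5 = 301.1 kN/m.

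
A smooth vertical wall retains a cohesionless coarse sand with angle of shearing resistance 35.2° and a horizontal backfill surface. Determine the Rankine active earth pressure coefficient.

K_a = (1 − sin φ)/(1 + sin φ) = (1 − sin 35.2°)/(1 + sin 35.2°) = 0.2687.

0.269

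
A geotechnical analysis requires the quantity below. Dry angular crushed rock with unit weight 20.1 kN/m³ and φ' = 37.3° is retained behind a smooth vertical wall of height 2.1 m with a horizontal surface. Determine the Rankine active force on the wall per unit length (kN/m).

K_a = tan²(45° − φ/2) = 0.2453.
P_a = ½ K_a γ H² = 0.5 × 0.2453 × 20.1 × 2.1² = 10.87 kN/m.

10.9 kN/m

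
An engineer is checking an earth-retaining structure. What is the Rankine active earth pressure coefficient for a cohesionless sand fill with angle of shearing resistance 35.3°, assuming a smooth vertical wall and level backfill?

0.268

K_a = tan²(45° − φ/2) = tan²(27.35°) = 0.2675.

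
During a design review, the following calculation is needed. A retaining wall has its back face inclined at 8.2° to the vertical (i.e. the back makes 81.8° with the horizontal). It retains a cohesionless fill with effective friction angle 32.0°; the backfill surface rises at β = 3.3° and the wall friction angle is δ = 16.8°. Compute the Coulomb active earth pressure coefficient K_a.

K_a = sin²(α+φ) / [sin²α · sin(α−δ) · (1 + √{sin(φ+δ)sin(φ−β) / (sin(α−δ)sin(α+β))})²].
With α = 81.8°, φ = 32.0°, δ = 16.8°, β = 3.3°: K_a = 0.3538.

0.354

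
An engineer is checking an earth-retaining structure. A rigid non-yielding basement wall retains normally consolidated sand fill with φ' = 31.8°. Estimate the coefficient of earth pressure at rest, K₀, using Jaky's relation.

K₀ = 1 − sin φ' = 1 − sin 31.8° = 0.4730.

0.473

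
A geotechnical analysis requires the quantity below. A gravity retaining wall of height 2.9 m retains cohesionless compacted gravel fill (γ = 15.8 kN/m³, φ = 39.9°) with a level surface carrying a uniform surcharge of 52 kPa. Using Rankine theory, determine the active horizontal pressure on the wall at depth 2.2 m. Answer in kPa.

K_a = (1 − sin φ)/(1 + sin φ) = 0.2184.
σ_v = γz + q = 15.8 × 2.2 + 52 = 86.76 kPa.
σ_h = K_a σ_v = 0.2184 × 86.76 = 18.95 kPa.

19.0 kPa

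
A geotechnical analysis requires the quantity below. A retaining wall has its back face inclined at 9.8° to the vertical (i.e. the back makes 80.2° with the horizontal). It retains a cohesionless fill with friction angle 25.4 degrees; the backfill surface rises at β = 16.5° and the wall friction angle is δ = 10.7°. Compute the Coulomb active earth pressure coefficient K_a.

0.592

K_a = sin²(α+φ) / [sin²α · sin(α−δ) · (1 + √{sin(φ+δ)sin(φ−β) / (sin(α−δ)sin(α+β))})²].
With α = 80.2°, φ = 25.4°, δ = 10.7°, β = 16.5°: K_a = 0.5916.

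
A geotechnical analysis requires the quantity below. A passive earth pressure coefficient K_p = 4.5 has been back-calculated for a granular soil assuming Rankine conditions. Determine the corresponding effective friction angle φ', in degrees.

K_p = (1+sin φ)/(1−sin φ) ⇒ sin φ = (K_p − 1)/(K_p + 1) = 0.6364.
φ = arcsin(0.6364) = 39.52°.

39.5°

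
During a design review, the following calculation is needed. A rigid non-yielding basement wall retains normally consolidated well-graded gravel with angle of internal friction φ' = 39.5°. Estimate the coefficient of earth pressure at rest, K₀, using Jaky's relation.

0.364

K₀ = 1 − sin φ' = 1 − sin 39.5° = 0.3639.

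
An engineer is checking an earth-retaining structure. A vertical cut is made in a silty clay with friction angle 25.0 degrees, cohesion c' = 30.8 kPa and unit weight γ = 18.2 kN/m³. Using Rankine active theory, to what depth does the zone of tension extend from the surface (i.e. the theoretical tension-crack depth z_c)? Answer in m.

5.31 m

K_a = tan²(45° − 25.0°/2) = 0.4059; √K_a = 0.6371.
The active pressure is zero where K_a γ z = 2c√K_a, so z_c = 2c/(γ√K_a) = 2×30.8/(18.2×0.6371) = 5.313 m.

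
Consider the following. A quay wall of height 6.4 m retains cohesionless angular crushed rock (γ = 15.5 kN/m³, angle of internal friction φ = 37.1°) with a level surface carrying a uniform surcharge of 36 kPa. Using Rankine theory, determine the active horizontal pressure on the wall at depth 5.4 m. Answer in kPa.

29.6 kPa

K_a = (1 − sin φ)/(1 + sin φ) = 0.2475.
σ_v = γz + q = 15.5 × 5.4 + 36 = 119.7 kPa.
σ_h = K_a σ_v = 0.2475 × 119.7 = 29.63 kPa.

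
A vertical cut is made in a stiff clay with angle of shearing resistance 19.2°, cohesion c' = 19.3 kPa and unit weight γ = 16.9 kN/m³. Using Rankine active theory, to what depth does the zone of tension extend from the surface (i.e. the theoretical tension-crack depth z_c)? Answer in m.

3.21 m

K_a = tan²(45° − 19.2°/2) = 0.5050; √K_a = 0.7107.
The active pressure is zero where K_a γ z = 2c√K_a, so z_c = 2c/(γ√K_a) = 2×19.3/(16.9×0.7107) = 3.214 m.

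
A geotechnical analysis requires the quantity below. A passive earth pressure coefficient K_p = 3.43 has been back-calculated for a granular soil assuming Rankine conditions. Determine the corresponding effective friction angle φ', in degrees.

K_p = (1+sin φ)/(1−sin φ) ⇒ sin φ = (K_p − 1)/(K_p + 1) = 0.5485.
φ = arcsin(0.5485) = 33.27°.

33.3°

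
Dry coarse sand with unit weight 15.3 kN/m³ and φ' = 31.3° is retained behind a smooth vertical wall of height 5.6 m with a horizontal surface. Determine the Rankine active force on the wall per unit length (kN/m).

K_a = tan²(45° − φ/2) = 0.3162.
P_a = ½ K_a γ H² = 0.5 × 0.3162 × 15.3 × 5.6² = 75.86 kN/m.

75.9 kN/m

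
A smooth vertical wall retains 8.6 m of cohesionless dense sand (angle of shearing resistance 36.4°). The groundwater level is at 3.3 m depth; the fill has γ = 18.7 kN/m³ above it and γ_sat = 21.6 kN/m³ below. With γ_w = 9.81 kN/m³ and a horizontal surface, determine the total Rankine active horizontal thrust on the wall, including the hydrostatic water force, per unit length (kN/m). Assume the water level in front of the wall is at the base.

289 kN/m

K_a = tan²(45° − φ/2) = 0.2552.
γ' = 21.6 − 9.81 = 11.79 kN/m³. Depth below WT = 5.3 m.
σ'_h at WT = K_a γ d_w = 15.75 kPa; at base = 15.75 + K_a γ' × 5.3 = 31.69 kPa.
P₁ (0–3.3 m) = ½×15.75×3.3 = 25.98. P₂ (3.3–8.6 m) = ½(15.75+31.69)×5.3 = 125.7.
P_w = ½ γ_w h₂² = 0.5×9.81×5.3² = 137.8. Total = 25.98+125.7+137.8 = 289.5 kN/m.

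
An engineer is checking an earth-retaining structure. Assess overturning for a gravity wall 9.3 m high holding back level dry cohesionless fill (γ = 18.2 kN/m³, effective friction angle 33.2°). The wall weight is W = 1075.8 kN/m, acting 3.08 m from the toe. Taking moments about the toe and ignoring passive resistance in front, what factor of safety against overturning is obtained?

K_a = tan²(45° − 33.2°/2) = 0.2924.
P_a = ½K_aγH² = 0.5×0.2924×18.2×9.3² = 230.1 kN/m, acting at H/3 = 3.100 m above the base.
Overturning moment M_o = P_a × H/3 = 230.1 × 3.100 = 713.3.
Resisting moment M_r = W × 3.08 = 1075.8 × 3.08 = 3313.
FS_overturning = M_r/M_o = 3313/713.3 = 4.645.

4.65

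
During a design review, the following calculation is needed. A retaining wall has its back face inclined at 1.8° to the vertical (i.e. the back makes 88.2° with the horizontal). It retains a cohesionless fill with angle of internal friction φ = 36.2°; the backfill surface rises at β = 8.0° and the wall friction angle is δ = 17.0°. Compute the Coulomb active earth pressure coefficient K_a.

K_a = sin²(α+φ) / [sin²α · sin(α−δ) · (1 + √{sin(φ+δ)sin(φ−β) / (sin(α−δ)sin(α+β))})²].
With α = 88.2°, φ = 36.2°, δ = 17.0°, β = 8.0°: K_a = 0.2696.

0.270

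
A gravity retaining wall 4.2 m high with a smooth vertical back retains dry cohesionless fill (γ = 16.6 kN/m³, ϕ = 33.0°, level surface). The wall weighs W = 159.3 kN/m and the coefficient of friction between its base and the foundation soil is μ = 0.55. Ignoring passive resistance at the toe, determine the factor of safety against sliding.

2.03

K_a = tan²(45° − 33.0°/2) = 0.2948.
P_a = ½K_aγH² = 0.5×0.2948×16.6×4.2² = 43.16 kN/m, acting at H/3 = 1.400 m above the base.
FS_sliding = μW / P_a = 0.55×159.3 / 43.16 = 2.030.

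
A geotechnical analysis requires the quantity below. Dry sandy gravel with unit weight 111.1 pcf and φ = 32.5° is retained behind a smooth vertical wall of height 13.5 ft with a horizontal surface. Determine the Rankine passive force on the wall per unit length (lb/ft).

33600 lb/ft

K_p = tan²(45° + φ/2) = 3.322.
P_p = ½ K_p γ H² = 0.5 × 3.322 × 111.1 × 13.5² = 33640 lb/ft.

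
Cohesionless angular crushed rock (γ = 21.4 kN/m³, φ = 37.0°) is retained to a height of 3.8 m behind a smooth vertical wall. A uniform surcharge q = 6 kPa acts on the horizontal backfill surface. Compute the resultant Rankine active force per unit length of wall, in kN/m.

44.1 kN/m

K_a = tan²(45° − φ/2) = 0.2486.
Soil triangle: ½ K_a γ H² = 0.5×0.2486×21.4×3.8² = 38.41 kN/m.
Surcharge rectangle: K_a q H = 0.2486×6×3.8 = 5.668 kN/m.
Total = 38.41 + 5.668 = 44.08 kN/m.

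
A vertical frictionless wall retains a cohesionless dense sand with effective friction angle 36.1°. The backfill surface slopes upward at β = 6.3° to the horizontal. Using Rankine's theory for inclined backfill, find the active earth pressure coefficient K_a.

0.262

K_a = cos β · (cos β − √(cos²β − cos²φ)) / (cos β + √(cos²β − cos²φ)).
cos β = 0.9940, cos φ = 0.8080, √(cos²β − cos²φ) = 0.5789.
K_a = 0.9940 × (0.9940 − 0.5789)/(0.9940 + 0.5789) = 0.2623.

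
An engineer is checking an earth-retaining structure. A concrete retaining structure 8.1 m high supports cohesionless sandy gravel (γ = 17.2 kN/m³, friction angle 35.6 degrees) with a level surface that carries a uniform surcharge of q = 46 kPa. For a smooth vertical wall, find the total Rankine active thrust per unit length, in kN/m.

K_a = tan²(45° − φ/2) = 0.2641.
Soil triangle: ½ K_a γ H² = 0.5×0.2641×17.2×8.1² = 149.0 kN/m.
Surcharge rectangle: K_a q H = 0.2641×46×8.1 = 98.41 kN/m.
Total = 149.0 + 98.41 = 247.4 kN/m.

247 kN/m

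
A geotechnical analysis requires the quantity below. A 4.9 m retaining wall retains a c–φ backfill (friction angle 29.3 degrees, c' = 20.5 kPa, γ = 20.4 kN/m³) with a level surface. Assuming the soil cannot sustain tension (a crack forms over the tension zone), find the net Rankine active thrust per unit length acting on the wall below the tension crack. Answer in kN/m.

7.53 kN/m

K_a = 0.3428; √K_a = 0.5855.
Tension-crack depth z_c = 2c/(γ√K_a) = 2×20.5/(20.4×0.5855) = 3.432 m.
σ_a at base = K_a γ H − 2c√K_a = 0.3428×20.4×4.9 − 2×20.5×0.5855 = 10.26 kPa.
P_a = ½ × 10.26 × (H − z_c) = 0.5×10.26×1.468 = 7.531 kN/m.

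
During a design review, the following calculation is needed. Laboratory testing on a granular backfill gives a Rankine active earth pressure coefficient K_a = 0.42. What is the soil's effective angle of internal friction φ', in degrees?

K_a = tan²(45° − φ/2) ⇒ 45° − φ/2 = arctan(√0.42) = 32.95°.
φ = 2(45° − 32.95°) = 24.11°.

24.1°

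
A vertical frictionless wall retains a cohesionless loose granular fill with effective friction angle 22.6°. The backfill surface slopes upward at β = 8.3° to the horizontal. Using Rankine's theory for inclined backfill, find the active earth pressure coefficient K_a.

K_a = cos β · (cos β − √(cos²β − cos²φ)) / (cos β + √(cos²β − cos²φ)).
cos β = 0.9895, cos φ = 0.9232, √(cos²β − cos²φ) = 0.3562.
K_a = 0.9895 × (0.9895 − 0.3562)/(0.9895 + 0.3562) = 0.4657.

0.466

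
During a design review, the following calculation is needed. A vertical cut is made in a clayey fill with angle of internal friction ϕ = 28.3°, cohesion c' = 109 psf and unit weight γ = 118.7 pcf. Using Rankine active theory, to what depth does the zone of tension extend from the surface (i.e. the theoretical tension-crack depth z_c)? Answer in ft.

K_a = tan²(45° − 28.3°/2) = 0.3568; √K_a = 0.5973.
The active pressure is zero where K_a γ z = 2c√K_a, so z_c = 2c/(γ√K_a) = 2×109/(118.7×0.5973) = 3.075 ft.

3.07 ft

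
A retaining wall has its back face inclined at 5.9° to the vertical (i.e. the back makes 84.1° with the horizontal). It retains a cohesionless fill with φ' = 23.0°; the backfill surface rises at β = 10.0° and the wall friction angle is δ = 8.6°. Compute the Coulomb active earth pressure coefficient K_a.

0.524

K_a = sin²(α+φ) / [sin²α · sin(α−δ) · (1 + √{sin(φ+δ)sin(φ−β) / (sin(α−δ)sin(α+β))})²].
With α = 84.1°, φ = 23.0°, δ = 8.6°, β = 10.0°: K_a = 0.5238.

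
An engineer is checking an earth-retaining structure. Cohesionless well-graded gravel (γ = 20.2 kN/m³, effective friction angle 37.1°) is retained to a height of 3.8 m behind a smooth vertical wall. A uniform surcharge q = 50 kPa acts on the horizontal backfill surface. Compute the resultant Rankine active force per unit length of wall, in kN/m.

83.1 kN/m

K_a = tan²(45° − φ/2) = 0.2475.
Soil triangle: ½ K_a γ H² = 0.5×0.2475×20.2×3.8² = 36.10 kN/m.
Surcharge rectangle: K_a q H = 0.2475×50×3.8 = 47.02 kN/m.
Total = 36.10 + 47.02 = 83.12 kN/m.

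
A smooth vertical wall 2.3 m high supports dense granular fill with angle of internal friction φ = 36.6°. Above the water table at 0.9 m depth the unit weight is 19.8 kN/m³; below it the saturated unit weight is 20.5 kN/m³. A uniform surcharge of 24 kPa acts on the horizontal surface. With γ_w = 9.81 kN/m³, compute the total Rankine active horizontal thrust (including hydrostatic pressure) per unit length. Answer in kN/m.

34.6 kN/m

K_a = tan²(45° − φ/2) = 0.2530.
γ' = 20.5 − 9.81 = 10.69 kN/m³. h₂ = H − d_w = 1.4 m.
σ'_h: at surface K_a·q = 6.071; at WT K_a(q+γd_w) = 10.58; at base K_a(q+γd_w+γ'h₂) = 14.36 kPa.
P₁ = ½(6.071+10.58)×0.9 = 7.492; P₂ = ½(10.58+14.36)×1.4 = 17.46; P_w = ½γ_w h₂² = 9.614.
Total = 7.492+17.46+9.614 = 34.57 kN/m.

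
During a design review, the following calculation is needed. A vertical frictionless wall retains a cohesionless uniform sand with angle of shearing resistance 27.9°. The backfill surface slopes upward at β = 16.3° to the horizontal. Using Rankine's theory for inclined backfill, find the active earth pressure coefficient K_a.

K_a = cos β · (cos β − √(cos²β − cos²φ)) / (cos β + √(cos²β − cos²φ)).
cos β = 0.9598, cos φ = 0.8838, √(cos²β − cos²φ) = 0.3744.
K_a = 0.9598 × (0.9598 − 0.3744)/(0.9598 + 0.3744) = 0.4211.

0.421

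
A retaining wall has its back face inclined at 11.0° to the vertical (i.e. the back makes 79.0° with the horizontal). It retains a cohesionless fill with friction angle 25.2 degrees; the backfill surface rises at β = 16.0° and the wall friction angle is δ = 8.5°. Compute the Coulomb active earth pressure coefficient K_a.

0.605

K_a = sin²(α+φ) / [sin²α · sin(α−δ) · (1 + √{sin(φ+δ)sin(φ−β) / (sin(α−δ)sin(α+β))})²].
With α = 79.0°, φ = 25.2°, δ = 8.5°, β = 16.0°: K_a = 0.6054.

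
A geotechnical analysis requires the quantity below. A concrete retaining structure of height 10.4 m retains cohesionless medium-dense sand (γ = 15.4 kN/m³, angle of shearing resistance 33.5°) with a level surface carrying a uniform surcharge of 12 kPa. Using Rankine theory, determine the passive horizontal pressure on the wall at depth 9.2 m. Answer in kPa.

K_p = (1 + sin φ)/(1 − sin φ) = 3.464.
σ_v = γz + q = 15.4 × 9.2 + 12 = 153.7 kPa.
σ_h = K_p σ_v = 3.464 × 153.7 = 532.3 kPa.

532 kPa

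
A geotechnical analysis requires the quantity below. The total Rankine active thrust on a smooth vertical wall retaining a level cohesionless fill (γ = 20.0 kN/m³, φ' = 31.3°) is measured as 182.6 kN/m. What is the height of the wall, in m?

K_a = 0.3162. P_a = ½ K_a γ H² ⇒ H = √(2P_a/(K_a γ)).
H = √(2×182.6/(0.3162×20.0)) = 7.599 m.

7.60 m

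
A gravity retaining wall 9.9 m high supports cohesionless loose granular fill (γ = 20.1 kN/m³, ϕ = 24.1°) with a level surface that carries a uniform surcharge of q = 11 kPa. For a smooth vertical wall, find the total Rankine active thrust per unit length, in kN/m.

460 kN/m

K_a = tan²(45° − φ/2) = 0.4201.
Soil triangle: ½ K_a γ H² = 0.5×0.4201×20.1×9.9² = 413.8 kN/m.
Surcharge rectangle: K_a q H = 0.4201×11×9.9 = 45.75 kN/m.
Total = 413.8 + 45.75 = 459.6 kN/m.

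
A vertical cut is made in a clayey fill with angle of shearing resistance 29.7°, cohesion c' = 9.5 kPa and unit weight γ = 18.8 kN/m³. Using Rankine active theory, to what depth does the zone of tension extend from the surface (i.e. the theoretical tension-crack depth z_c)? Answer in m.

K_a = tan²(45° − 29.7°/2) = 0.3374; √K_a = 0.5808.
The active pressure is zero where K_a γ z = 2c√K_a, so z_c = 2c/(γ√K_a) = 2×9.5/(18.8×0.5808) = 1.740 m.

1.74 m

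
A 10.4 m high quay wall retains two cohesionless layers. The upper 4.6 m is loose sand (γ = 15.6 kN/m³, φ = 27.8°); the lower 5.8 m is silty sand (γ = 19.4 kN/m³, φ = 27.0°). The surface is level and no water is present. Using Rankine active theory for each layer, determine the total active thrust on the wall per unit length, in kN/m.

K_a1 = tan²(45°−27.8°/2) = 0.3639; K_a2 = tan²(45°−27.0°/2) = 0.3755.
Layer 1: σ at base = K_a1 γ₁ h₁ = 26.11 kPa; P₁ = ½×26.11×4.6 = 60.06.
Layer 2: σ_v at top = γ₁h₁ = 71.76; σ_h top = K_a2×71.76 = 26.95; σ_h base = K_a2×(71.76+19.4×5.8) = 69.20.
P₂ = ½(26.95+69.20)×5.8 = 278.8. Total P_a = 60.06+278.8 = 338.9 kN/m.

339 kN/m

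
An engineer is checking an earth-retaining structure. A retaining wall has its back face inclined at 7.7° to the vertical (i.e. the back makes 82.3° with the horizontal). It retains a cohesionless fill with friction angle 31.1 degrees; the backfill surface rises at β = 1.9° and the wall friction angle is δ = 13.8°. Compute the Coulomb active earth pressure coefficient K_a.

K_a = sin²(α+φ) / [sin²α · sin(α−δ) · (1 + √{sin(φ+δ)sin(φ−β) / (sin(α−δ)sin(α+β))})²].
With α = 82.3°, φ = 31.1°, δ = 13.8°, β = 1.9°: K_a = 0.3557.

0.356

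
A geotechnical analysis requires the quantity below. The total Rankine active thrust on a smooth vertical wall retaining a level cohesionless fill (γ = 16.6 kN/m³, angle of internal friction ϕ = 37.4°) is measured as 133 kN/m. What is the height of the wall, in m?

8.10 m

K_a = 0.2443. P_a = ½ K_a γ H² ⇒ H = √(2P_a/(K_a γ)).
H = √(2×133/(0.2443×16.6)) = 8.099 m.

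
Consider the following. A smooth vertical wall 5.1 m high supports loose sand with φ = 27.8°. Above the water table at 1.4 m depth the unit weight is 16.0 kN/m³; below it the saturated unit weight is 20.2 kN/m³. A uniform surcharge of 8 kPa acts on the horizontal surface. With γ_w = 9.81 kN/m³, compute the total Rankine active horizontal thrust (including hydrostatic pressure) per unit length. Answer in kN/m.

K_a = tan²(45° − φ/2) = 0.3639.
γ' = 20.2 − 9.81 = 10.39 kN/m³. h₂ = H − d_w = 3.7 m.
σ'_h: at surface K_a·q = 2.911; at WT K_a(q+γd_w) = 11.06; at base K_a(q+γd_w+γ'h₂) = 25.05 kPa.
P₁ = ½(2.911+11.06)×1.4 = 9.782; P₂ = ½(11.06+25.05)×3.7 = 66.81; P_w = ½γ_w h₂² = 67.15.
Total = 9.782+66.81+67.15 = 143.7 kN/m.

144 kN/m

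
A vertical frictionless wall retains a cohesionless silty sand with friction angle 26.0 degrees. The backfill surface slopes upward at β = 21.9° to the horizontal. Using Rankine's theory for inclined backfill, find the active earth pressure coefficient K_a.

0.559

K_a = cos β · (cos β − √(cos²β − cos²φ)) / (cos β + √(cos²β − cos²φ)).
cos β = 0.9278, cos φ = 0.8988, √(cos²β − cos²φ) = 0.2303.
K_a = 0.9278 × (0.9278 − 0.2303)/(0.9278 + 0.2303) = 0.5588.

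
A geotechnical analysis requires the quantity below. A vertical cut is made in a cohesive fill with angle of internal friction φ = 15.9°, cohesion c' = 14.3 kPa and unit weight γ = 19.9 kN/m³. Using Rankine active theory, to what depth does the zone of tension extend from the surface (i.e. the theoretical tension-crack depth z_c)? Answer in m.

1.90 m

K_a = tan²(45° − 15.9°/2) = 0.5699; √K_a = 0.7549.
The active pressure is zero where K_a γ z = 2c√K_a, so z_c = 2c/(γ√K_a) = 2×14.3/(19.9×0.7549) = 1.904 m.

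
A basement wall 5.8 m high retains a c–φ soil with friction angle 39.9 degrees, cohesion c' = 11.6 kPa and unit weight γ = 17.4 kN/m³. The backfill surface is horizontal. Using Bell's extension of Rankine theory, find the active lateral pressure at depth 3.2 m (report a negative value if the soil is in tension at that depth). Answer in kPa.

K_a = (1 − sin φ)/(1 + sin φ) = 0.2184.
σ_a = K_a γ z − 2c√K_a = 0.2184×17.4×3.2 − 2×11.6×0.4674 = 1.319 kPa.

1.32 kPa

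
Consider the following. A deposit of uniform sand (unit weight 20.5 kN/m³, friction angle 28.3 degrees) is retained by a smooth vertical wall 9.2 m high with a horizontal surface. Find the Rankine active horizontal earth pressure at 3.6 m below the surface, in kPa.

26.3 kPa

K_a = (1 − sin φ)/(1 + sin φ) = 0.3568.
σ_h = K_a γ z = 0.3568 × 20.5 × 3.6 = 26.33 kPa.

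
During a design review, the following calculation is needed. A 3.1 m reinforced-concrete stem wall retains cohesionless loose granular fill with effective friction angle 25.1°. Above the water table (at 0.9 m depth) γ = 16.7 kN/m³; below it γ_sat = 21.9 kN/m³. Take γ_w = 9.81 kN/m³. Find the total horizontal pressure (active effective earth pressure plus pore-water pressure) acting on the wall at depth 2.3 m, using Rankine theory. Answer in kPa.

K_a = (1 − sin φ)/(1 + sin φ) = 0.4043.
γ' = 21.9 − 9.81 = 12.09 kN/m³.
Effective vertical stress at 2.3 m: σ'_v = 16.7×0.9 + 12.09×1.40 = 31.96 kPa.
σ'_h = K_a σ'_v = 0.4043 × 31.96 = 12.92 kPa; u = γ_w × 1.40 = 13.73 kPa.
Total σ_h = 12.92 + 13.73 = 26.65 kPa.

26.7 kPa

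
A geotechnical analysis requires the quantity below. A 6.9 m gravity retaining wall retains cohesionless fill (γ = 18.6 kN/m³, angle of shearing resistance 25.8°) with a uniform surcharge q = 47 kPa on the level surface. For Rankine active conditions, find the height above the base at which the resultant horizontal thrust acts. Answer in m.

K_a = 0.3935.
Triangular part P₁ = ½K_aγH² = 174.2 at H/3 = 2.300 m; rectangular part P₂ = K_a q H = 127.6 at H/2 = 3.450 m.
ȳ = (P₁·2.300 + P₂·3.450)/(P₁+P₂) = 2.786 m.

2.79 m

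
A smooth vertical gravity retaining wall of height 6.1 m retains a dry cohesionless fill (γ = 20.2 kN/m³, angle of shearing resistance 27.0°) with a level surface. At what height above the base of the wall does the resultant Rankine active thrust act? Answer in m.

2.03 m

K_a = 0.3755.
The pressure distribution is triangular, so the resultant acts at H/3 above the base = 6.1/3 = 2.033 m.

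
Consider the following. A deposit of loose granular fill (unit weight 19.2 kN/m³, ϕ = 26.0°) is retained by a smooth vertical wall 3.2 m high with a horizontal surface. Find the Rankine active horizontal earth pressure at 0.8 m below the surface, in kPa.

6.00 kPa

K_a = (1 − sin φ)/(1 + sin φ) = 0.3905.
σ_h = K_a γ z = 0.3905 × 19.2 × 0.8 = 5.997 kPa.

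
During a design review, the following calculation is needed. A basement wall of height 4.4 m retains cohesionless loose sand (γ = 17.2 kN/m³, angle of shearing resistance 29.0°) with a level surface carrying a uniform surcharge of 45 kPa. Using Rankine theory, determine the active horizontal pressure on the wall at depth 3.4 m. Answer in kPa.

K_a = (1 − sin φ)/(1 + sin φ) = 0.3470.
σ_v = γz + q = 17.2 × 3.4 + 45 = 103.5 kPa.
σ_h = K_a σ_v = 0.3470 × 103.5 = 35.90 kPa.

35.9 kPa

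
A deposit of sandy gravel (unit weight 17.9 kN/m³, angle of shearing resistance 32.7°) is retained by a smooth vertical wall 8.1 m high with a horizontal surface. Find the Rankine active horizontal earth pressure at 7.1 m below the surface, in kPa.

K_a = (1 − sin φ)/(1 + sin φ) = 0.2985.
σ_h = K_a γ z = 0.2985 × 17.9 × 7.1 = 37.94 kPa.

37.9 kPa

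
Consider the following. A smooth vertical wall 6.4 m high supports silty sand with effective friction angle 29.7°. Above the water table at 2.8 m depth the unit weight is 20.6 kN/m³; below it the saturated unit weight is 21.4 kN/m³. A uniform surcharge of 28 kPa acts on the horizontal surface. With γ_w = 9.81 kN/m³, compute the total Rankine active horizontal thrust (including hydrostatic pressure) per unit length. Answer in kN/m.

247 kN/m

K_a = tan²(45° − φ/2) = 0.3374.
γ' = 21.4 − 9.81 = 11.59 kN/m³. h₂ = H − d_w = 3.6 m.
σ'_h: at surface K_a·q = 9.447; at WT K_a(q+γd_w) = 28.91; at base K_a(q+γd_w+γ'h₂) = 42.98 kPa.
P₁ = ½(9.447+28.91)×2.8 = 53.70; P₂ = ½(28.91+42.98)×3.6 = 129.4; P_w = ½γ_w h₂² = 63.57.
Total = 53.70+129.4+63.57 = 246.7 kN/m.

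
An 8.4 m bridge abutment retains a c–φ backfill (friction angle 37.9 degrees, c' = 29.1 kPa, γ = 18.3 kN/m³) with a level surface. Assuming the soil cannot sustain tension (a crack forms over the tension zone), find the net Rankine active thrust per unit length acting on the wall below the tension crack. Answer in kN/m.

7.84 kN/m

K_a = 0.2389; √K_a = 0.4888.
Tension-crack depth z_c = 2c/(γ√K_a) = 2×29.1/(18.3×0.4888) = 6.506 m.
σ_a at base = K_a γ H − 2c√K_a = 0.2389×18.3×8.4 − 2×29.1×0.4888 = 8.281 kPa.
P_a = ½ × 8.281 × (H − z_c) = 0.5×8.281×1.894 = 7.841 kN/m.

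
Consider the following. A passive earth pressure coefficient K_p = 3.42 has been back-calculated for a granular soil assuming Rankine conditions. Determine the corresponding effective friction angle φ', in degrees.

K_p = (1+sin φ)/(1−sin φ) ⇒ sin φ = (K_p − 1)/(K_p + 1) = 0.5475.
φ = arcsin(0.5475) = 33.20°.

33.2°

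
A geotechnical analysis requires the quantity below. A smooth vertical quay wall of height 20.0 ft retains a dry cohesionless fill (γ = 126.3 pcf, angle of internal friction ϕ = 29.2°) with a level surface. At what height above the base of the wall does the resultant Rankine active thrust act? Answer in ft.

K_a = 0.3442.
The pressure distribution is triangular, so the resultant acts at H/3 above the base = 20.0/3 = 6.667 ft.

6.67 ft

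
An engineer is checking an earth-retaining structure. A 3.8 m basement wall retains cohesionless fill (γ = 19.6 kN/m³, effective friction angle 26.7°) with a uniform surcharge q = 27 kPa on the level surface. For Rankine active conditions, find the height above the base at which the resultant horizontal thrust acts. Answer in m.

K_a = 0.3800.
Triangular part P₁ = ½K_aγH² = 53.77 at H/3 = 1.267 m; rectangular part P₂ = K_a q H = 38.98 at H/2 = 1.900 m.
ȳ = (P₁·1.267 + P₂·1.900)/(P₁+P₂) = 1.533 m.

1.53 m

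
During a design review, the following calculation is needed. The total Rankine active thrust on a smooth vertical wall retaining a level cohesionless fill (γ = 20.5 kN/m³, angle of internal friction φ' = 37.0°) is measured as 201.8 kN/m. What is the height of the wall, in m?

8.90 m

K_a = 0.2486. P_a = ½ K_a γ H² ⇒ H = √(2P_a/(K_a γ)).
H = √(2×201.8/(0.2486×20.5)) = 8.899 m.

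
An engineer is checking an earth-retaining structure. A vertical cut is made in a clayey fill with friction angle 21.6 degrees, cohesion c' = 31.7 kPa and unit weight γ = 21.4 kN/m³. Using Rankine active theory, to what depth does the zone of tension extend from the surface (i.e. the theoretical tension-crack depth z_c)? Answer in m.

4.36 m

K_a = tan²(45° − 21.6°/2) = 0.4619; √K_a = 0.6796.
The active pressure is zero where K_a γ z = 2c√K_a, so z_c = 2c/(γ√K_a) = 2×31.7/(21.4×0.6796) = 4.359 m.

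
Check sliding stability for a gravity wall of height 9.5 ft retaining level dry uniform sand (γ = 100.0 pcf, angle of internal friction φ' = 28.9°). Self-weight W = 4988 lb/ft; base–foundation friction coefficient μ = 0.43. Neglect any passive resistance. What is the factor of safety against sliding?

1.36

K_a = tan²(45° − 28.9°/2) = 0.3484.
P_a = ½K_aγH² = 0.5×0.3484×100.0×9.5² = 1572 lb/ft, acting at H/3 = 3.167 ft above the base.
FS_sliding = μW / P_a = 0.43×4988 / 1572 = 1.364.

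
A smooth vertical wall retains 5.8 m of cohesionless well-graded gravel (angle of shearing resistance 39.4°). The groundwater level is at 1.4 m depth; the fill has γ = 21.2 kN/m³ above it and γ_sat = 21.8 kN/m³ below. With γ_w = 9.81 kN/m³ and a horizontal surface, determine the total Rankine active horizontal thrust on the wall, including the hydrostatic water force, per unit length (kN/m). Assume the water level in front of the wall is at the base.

155 kN/m

K_a = tan²(45° − φ/2) = 0.2234.
γ' = 21.8 − 9.81 = 11.99 kN/m³. Depth below WT = 4.4 m.
σ'_h at WT = K_a γ d_w = 6.632 kPa; at base = 6.632 + K_a γ' × 4.4 = 18.42 kPa.
P₁ (0–1.4 m) = ½×6.632×1.4 = 4.642. P₂ (1.4–5.8 m) = ½(6.632+18.42)×4.4 = 55.11.
P_w = ½ γ_w h₂² = 0.5×9.81×4.4² = 94.96. Total = 4.642+55.11+94.96 = 154.7 kN/m.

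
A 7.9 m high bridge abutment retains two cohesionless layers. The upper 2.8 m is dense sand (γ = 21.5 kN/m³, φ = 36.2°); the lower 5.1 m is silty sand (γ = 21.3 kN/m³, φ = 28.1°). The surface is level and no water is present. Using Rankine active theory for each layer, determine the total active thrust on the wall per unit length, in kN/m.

K_a1 = tan²(45°−36.2°/2) = 0.2574; K_a2 = tan²(45°−28.1°/2) = 0.3596.
Layer 1: σ at base = K_a1 γ₁ h₁ = 15.49 kPa; P₁ = ½×15.49×2.8 = 21.69.
Layer 2: σ_v at top = γ₁h₁ = 60.20; σ_h top = K_a2×60.20 = 21.65; σ_h base = K_a2×(60.20+21.3×5.1) = 60.71.
P₂ = ½(21.65+60.71)×5.1 = 210.0. Total P_a = 21.69+210.0 = 231.7 kN/m.

232 kN/m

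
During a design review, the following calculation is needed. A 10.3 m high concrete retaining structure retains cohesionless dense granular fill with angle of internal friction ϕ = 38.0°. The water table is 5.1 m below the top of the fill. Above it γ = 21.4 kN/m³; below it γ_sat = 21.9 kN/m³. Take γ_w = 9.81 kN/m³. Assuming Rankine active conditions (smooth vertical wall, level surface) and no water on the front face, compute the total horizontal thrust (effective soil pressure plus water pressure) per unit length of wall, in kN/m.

K_a = tan²(45° − φ/2) = 0.2379.
γ' = 21.9 − 9.81 = 12.09 kN/m³. Depth below WT = 5.2 m.
σ'_h at WT = K_a γ d_w = 25.96 kPa; at base = 25.96 + K_a γ' × 5.2 = 40.92 kPa.
P₁ (0–5.1 m) = ½×25.96×5.1 = 66.20. P₂ (5.1–10.3 m) = ½(25.96+40.92)×5.2 = 173.9.
P_w = ½ γ_w h₂² = 0.5×9.81×5.2² = 132.6. Total = 66.20+173.9+132.6 = 372.7 kN/m.

373 kN/m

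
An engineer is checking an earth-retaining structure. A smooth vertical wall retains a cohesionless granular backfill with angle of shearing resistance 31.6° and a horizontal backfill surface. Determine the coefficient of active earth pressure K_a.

0.312

K_a = (1 − sin φ)/(1 + sin φ) = (1 − sin 31.6°)/(1 + sin 31.6°) = 0.3123.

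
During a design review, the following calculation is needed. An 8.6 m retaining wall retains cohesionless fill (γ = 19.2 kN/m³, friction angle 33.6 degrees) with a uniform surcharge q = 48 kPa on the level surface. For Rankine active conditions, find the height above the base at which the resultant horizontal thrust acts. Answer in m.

K_a = 0.2875.
Triangular part P₁ = ½K_aγH² = 204.1 at H/3 = 2.867 m; rectangular part P₂ = K_a q H = 118.7 at H/2 = 4.300 m.
ȳ = (P₁·2.867 + P₂·4.300)/(P₁+P₂) = 3.394 m.

3.39 m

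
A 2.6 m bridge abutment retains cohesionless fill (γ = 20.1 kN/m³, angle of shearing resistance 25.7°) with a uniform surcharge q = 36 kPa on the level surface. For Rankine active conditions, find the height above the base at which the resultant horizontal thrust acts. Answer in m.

1.12 m

K_a = 0.3950.
Triangular part P₁ = ½K_aγH² = 26.84 at H/3 = 0.8667 m; rectangular part P₂ = K_a q H = 36.97 at H/2 = 1.300 m.
ȳ = (P₁·0.8667 + P₂·1.300)/(P₁+P₂) = 1.118 m.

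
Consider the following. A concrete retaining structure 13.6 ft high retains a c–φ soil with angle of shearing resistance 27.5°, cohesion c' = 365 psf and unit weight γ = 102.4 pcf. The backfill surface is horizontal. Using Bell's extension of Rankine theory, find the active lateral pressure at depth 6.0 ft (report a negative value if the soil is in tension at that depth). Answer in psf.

K_a = (1 − sin φ)/(1 + sin φ) = 0.3682.
σ_a = K_a γ z − 2c√K_a = 0.3682×102.4×6.0 − 2×365×0.6068 = -216.7 psf.

-217 psf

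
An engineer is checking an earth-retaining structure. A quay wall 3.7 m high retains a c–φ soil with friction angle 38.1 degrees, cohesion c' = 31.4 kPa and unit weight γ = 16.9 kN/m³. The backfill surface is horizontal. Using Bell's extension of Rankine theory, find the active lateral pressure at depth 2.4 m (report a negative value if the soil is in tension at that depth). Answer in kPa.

-21.0 kPa

K_a = (1 − sin φ)/(1 + sin φ) = 0.2368.
σ_a = K_a γ z − 2c√K_a = 0.2368×16.9×2.4 − 2×31.4×0.4867 = -20.96 kPa.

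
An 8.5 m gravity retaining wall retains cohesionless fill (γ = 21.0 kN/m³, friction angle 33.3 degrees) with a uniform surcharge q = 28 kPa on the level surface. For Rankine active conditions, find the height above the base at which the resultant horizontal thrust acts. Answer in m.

K_a = 0.2911.
Triangular part P₁ = ½K_aγH² = 220.9 at H/3 = 2.833 m; rectangular part P₂ = K_a q H = 69.29 at H/2 = 4.250 m.
ȳ = (P₁·2.833 + P₂·4.250)/(P₁+P₂) = 3.172 m.

3.17 m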